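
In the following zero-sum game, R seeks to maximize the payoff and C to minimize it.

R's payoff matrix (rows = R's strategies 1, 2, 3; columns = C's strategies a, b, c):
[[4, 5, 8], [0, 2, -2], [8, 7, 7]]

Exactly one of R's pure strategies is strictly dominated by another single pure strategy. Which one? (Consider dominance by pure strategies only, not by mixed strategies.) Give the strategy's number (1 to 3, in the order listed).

Compare 2 with 1: 4 > 0, 5 > 2, 8 > -2.
So 1 strictly dominates 2 for R; 2 is strictly dominated.

2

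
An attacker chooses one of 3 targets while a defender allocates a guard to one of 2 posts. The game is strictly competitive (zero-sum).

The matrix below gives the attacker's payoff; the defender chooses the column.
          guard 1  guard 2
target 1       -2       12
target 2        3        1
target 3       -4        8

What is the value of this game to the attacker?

Row target 3 is strictly dominated by row target 1, so the attacker never plays it.
The remaining 2×2 game on (target 1, target 2) × (guard 1, guard 2) has no saddle point. Let the attacker play target 1 with probability p; indifference gives −2p + 3(1−p) = 12p + (1−p), so p = 1/8.
Similarly the defender's optimal q on guard 1 is 11/16, and the value is -2·(11/16) + (12)·(5/16) = 19/8.

19/8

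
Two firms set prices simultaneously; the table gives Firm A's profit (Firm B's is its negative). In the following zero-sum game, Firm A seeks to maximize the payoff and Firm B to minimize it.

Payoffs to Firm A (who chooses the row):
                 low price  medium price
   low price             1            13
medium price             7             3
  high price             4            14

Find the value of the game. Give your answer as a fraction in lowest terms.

Row low price is strictly dominated by row high price, so Firm A never plays it.
The remaining 2×2 game on (medium price, high price) × (low price, medium price) has no saddle point. Let Firm A play medium price with probability p; indifference gives 7p + 4(1−p) = 3p + 14(1−p), so p = 5/7.
Similarly Firm B's optimal q on low price is 11/14, and the value is 7·(11/14) + (3)·(3/14) = 43/7.

43/7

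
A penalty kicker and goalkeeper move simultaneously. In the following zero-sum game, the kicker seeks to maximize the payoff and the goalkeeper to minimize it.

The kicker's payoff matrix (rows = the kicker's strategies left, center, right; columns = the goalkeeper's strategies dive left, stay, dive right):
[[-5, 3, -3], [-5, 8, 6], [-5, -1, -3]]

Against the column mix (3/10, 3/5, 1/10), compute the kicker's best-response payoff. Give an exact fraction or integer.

left: (-5)·(3/10) + (3)·(3/5) + (-3)·(1/10) = 0.
center: (-5)·(3/10) + (8)·(3/5) + (6)·(1/10) = 39/10.
right: (-5)·(3/10) + (-1)·(3/5) + (-3)·(1/10) = -12/5.
The best pure response is center with expected payoff 39/10.

39/10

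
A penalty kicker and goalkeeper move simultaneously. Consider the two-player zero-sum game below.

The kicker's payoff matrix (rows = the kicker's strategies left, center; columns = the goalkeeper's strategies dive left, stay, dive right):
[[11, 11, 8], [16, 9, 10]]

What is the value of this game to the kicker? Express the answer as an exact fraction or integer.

19/2

Column dive left is strictly dominated by dive right for the goalkeeper (it gives the kicker more in every row).
The remaining 2×2 game on (left, center) × (stay, dive right) has no saddle point. Let the kicker play left with probability p; indifference gives 11p + 9(1−p) = 8p + 10(1−p), so p = 1/4.
Similarly the goalkeeper's optimal q on stay is 1/2, and the value is 11·(1/2) + (8)·(1/2) = 19/2.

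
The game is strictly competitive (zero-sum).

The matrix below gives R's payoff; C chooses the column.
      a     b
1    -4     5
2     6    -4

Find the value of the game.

14/19

Row minima are -4 and -4, so R's maximin is -4; column maxima are 6 and 5, so C's minimax is 5. These differ, so the equilibrium is in mixed strategies.
Let R play 1 with probability p. C is indifferent when −4p + 6(1−p) = 5p − 4(1−p), giving p = 10/19.
Let C play a with probability q. R is indifferent when −4q + 5(1−q) = 6q − 4(1−q), giving q = 9/19.
The value is -4·(9/19) + (5)·(10/19) = 14/19.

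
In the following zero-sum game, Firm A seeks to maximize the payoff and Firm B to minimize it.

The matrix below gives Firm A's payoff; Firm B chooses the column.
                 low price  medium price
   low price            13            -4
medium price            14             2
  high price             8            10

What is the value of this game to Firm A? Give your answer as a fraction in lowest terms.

Row low price is strictly dominated by row medium price, so Firm A never plays it.
The remaining 2×2 game on (medium price, high price) × (low price, medium price) has no saddle point. Let Firm A play medium price with probability p; indifference gives 14p + 8(1−p) = 2p + 10(1−p), so p = 1/7.
Similarly Firm B's optimal q on low price is 4/7, and the value is 14·(4/7) + (2)·(3/7) = 62/7.

62/7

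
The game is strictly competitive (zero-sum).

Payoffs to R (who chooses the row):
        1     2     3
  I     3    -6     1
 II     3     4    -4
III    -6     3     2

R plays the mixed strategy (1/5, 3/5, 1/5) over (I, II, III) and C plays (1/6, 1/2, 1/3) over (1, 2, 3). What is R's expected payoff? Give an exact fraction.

Against (1/6, 1/2, 1/3), each row's expected payoff is I: -13/6; II: 7/6; III: 7/6.
Taking the (1/5, 3/5, 1/5)-weighted average: (1/5)·(-13/6) + (3/5)·(7/6) + (1/5)·(7/6) = 1/2.

1/2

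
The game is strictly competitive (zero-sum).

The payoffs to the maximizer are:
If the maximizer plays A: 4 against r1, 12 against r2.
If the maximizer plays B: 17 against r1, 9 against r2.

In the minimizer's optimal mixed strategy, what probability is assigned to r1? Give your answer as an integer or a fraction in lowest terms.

Row minima are 4 and 9, so the maximizer's maximin is 9; column maxima are 17 and 12, so the minimizer's minimax is 12. These differ, so the equilibrium is in mixed strategies.
Let the minimizer play r1 with probability q. The maximizer is indifferent when 4q + 12(1−q) = 17q + 9(1−q), giving q = 3/16.

3/16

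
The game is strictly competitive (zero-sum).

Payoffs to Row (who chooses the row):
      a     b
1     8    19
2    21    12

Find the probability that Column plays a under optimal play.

7/20

Row minima are 8 and 12, so Row's maximin is 12; column maxima are 21 and 19, so Column's minimax is 19. These differ, so the equilibrium is in mixed strategies.
Let Column play a with probability q. Row is indifferent when 8q + 19(1−q) = 21q + 12(1−q), giving q = 7/20.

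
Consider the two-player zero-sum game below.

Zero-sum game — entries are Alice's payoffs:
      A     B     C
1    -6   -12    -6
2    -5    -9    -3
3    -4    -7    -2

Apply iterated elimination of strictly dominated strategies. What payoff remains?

-7

Row 2 is strictly dominated by row 3 (-4>-5, -7>-9, -2>-3); eliminate 2.
Column A is strictly dominated by B for Bob (-12<-6, -7<-4); eliminate A.
Column C is strictly dominated by B for Bob (-12<-6, -7<-2); eliminate C.
Row 1 is strictly dominated by row 3 (-7>-12); eliminate 1.
Only (3, B) remains, with payoff -7.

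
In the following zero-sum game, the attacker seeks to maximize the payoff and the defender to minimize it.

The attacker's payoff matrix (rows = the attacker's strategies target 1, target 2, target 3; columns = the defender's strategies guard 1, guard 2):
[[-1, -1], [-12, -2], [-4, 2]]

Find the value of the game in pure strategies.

-1

Row minima: -1, -12, -4 → the attacker's maximin is -1.
Column maxima: -1, 2 → the defender's minimax is -1.
They coincide at (target 1, guard 1), so the value is -1.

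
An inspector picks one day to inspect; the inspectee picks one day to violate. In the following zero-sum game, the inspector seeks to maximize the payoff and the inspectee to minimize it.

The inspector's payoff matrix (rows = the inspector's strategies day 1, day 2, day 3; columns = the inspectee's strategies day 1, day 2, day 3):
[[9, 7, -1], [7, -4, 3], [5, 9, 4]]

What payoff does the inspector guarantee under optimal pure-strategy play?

Row minima: -1, -4, 4 → the inspector's maximin is 4.
Column maxima: 9, 9, 4 → the inspectee's minimax is 4.
They coincide at (day 3, day 3), so the value is 4.

4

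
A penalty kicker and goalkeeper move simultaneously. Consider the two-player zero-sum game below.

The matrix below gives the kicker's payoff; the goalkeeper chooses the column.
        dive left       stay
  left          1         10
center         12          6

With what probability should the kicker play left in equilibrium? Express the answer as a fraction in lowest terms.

Row minima are 1 and 6, so the kicker's maximin is 6; column maxima are 12 and 10, so the goalkeeper's minimax is 10. These differ, so the equilibrium is in mixed strategies.
Let the kicker play left with probability p. The goalkeeper is indifferent when p + 12(1−p) = 10p + 6(1−p), giving p = 2/5.

2/5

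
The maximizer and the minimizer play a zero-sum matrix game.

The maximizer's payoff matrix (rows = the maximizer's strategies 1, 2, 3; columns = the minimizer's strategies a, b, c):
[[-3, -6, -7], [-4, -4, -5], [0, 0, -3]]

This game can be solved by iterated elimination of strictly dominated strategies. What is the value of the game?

Row 2 is strictly dominated by row 3 (0>-4, 0>-4, -3>-5); eliminate 2.
Column a is strictly dominated by c for the minimizer (-7<-3, -3<0); eliminate a.
Column b is strictly dominated by c for the minimizer (-7<-6, -3<0); eliminate b.
Row 1 is strictly dominated by row 3 (-3>-7); eliminate 1.
Only (3, c) remains, with payoff -3.

-3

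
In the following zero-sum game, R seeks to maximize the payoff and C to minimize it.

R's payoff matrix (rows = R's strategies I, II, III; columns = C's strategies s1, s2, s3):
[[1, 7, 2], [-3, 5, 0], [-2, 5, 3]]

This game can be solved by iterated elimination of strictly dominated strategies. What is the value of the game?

1

Row II is strictly dominated by row I (1>-3, 7>5, 2>0); eliminate II.
Column s3 is strictly dominated by s1 for C (1<2, -2<3); eliminate s3.
Column s2 is strictly dominated by s1 for C (1<7, -2<5); eliminate s2.
Row III is strictly dominated by row I (1>-2); eliminate III.
Only (I, s1) remains, with payoff 1.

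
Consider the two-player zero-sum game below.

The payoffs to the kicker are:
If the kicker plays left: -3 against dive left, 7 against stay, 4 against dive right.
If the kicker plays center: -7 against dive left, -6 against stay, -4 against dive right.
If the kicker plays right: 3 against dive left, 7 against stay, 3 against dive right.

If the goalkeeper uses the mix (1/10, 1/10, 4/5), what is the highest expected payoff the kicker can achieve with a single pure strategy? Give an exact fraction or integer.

18/5

left: (-3)·(1/10) + (7)·(1/10) + (4)·(4/5) = 18/5.
center: (-7)·(1/10) + (-6)·(1/10) + (-4)·(4/5) = -9/2.
right: (3)·(1/10) + (7)·(1/10) + (3)·(4/5) = 17/5.
The best pure response is left with expected payoff 18/5.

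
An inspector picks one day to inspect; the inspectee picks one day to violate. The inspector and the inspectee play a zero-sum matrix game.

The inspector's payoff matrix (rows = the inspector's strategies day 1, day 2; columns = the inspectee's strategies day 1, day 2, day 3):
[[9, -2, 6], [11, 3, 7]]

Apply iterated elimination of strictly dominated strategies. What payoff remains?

Column day 3 is strictly dominated by day 2 for the inspectee (-2<6, 3<7); eliminate day 3.
Row day 1 is strictly dominated by row day 2 (11>9, 3>-2); eliminate day 1.
Column day 1 is strictly dominated by day 2 for the inspectee (3<11); eliminate day 1.
Only (day 2, day 2) remains, with payoff 3.

3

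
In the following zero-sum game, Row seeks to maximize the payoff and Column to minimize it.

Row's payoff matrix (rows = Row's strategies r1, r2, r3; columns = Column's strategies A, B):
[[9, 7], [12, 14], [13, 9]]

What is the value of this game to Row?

37/3

Row r1 is strictly dominated by row r3, so Row never plays it.
The remaining 2×2 game on (r2, r3) × (A, B) has no saddle point. Let Row play r2 with probability p; indifference gives 12p + 13(1−p) = 14p + 9(1−p), so p = 2/3.
Similarly Column's optimal q on A is 5/6, and the value is 12·(5/6) + (14)·(1/6) = 37/3.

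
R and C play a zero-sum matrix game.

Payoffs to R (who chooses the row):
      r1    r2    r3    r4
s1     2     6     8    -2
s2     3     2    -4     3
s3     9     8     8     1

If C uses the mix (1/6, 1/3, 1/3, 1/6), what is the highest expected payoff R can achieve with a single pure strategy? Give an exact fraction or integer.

s1: (2)·(1/6) + (6)·(1/3) + (8)·(1/3) + (-2)·(1/6) = 14/3.
s2: (3)·(1/6) + (2)·(1/3) + (-4)·(1/3) + (3)·(1/6) = 1/3.
s3: (9)·(1/6) + (8)·(1/3) + (8)·(1/3) + (1)·(1/6) = 7.
The best pure response is s3 with expected payoff 7.

7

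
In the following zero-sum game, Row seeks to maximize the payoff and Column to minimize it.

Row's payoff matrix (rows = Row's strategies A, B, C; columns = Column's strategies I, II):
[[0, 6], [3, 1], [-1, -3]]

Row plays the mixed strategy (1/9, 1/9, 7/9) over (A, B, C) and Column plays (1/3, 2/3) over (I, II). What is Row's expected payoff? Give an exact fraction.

-32/27

Against (1/3, 2/3), each row's expected payoff is A: 4; B: 5/3; C: -7/3.
Taking the (1/9, 1/9, 7/9)-weighted average: (1/9)·(4) + (1/9)·(5/3) + (7/9)·(-7/3) = -32/27.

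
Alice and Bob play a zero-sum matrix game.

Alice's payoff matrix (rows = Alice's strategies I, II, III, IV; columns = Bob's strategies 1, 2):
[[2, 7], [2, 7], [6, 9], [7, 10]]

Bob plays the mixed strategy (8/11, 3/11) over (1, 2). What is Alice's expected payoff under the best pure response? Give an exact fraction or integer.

I: (2)·(8/11) + (7)·(3/11) = 37/11.
II: (2)·(8/11) + (7)·(3/11) = 37/11.
III: (6)·(8/11) + (9)·(3/11) = 75/11.
IV: (7)·(8/11) + (10)·(3/11) = 86/11.
The best pure response is IV with expected payoff 86/11.

86/11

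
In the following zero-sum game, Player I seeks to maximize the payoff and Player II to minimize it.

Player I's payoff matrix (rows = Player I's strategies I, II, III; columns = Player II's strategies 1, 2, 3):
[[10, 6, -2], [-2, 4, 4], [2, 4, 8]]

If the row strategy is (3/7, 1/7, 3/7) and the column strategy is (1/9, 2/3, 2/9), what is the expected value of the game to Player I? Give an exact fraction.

Against (1/9, 2/3, 2/9), each row's expected payoff is I: 14/3; II: 10/3; III: 14/3.
Taking the (3/7, 1/7, 3/7)-weighted average: (3/7)·(14/3) + (1/7)·(10/3) + (3/7)·(14/3) = 94/21.

94/21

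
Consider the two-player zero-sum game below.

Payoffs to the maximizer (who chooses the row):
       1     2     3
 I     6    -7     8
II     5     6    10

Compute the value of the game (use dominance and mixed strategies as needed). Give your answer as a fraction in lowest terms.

71/14

Column 3 is strictly dominated by 1 for the minimizer (it gives the maximizer more in every row).
The remaining 2×2 game on (I, II) × (1, 2) has no saddle point. Let the maximizer play I with probability p; indifference gives 6p + 5(1−p) = −7p + 6(1−p), so p = 1/14.
Similarly the minimizer's optimal q on 1 is 13/14, and the value is 6·(13/14) + (-7)·(1/14) = 71/14.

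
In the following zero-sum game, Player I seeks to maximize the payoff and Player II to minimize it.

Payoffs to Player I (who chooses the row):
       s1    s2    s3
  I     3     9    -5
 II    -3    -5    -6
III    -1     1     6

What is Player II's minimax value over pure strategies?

3

The worst case (largest entry) in each column is s1: 3, s2: 9, s3: 6.
The best (smallest) of these is 3.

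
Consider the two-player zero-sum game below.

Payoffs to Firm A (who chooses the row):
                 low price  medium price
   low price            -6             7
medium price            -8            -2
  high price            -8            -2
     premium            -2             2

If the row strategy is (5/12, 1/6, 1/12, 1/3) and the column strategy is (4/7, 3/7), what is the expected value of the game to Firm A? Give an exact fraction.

-137/84

Against (4/7, 3/7), each row's expected payoff is low price: -3/7; medium price: -38/7; high price: -38/7; premium: -2/7.
Taking the (5/12, 1/6, 1/12, 1/3)-weighted average: (5/12)·(-3/7) + (1/6)·(-38/7) + (1/12)·(-38/7) + (1/3)·(-2/7) = -137/84.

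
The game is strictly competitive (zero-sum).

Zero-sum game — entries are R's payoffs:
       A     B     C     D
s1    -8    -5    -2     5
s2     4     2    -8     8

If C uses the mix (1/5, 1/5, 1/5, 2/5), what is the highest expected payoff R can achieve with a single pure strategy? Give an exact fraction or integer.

s1: (-8)·(1/5) + (-5)·(1/5) + (-2)·(1/5) + (5)·(2/5) = -1.
s2: (4)·(1/5) + (2)·(1/5) + (-8)·(1/5) + (8)·(2/5) = 14/5.
The best pure response is s2 with expected payoff 14/5.

14/5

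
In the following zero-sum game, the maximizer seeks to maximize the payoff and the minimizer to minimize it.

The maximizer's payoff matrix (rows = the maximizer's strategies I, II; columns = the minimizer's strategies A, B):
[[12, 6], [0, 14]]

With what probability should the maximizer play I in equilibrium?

Row minima are 6 and 0, so the maximizer's maximin is 6; column maxima are 12 and 14, so the minimizer's minimax is 12. These differ, so the equilibrium is in mixed strategies.
Let the maximizer play I with probability p. The minimizer is indifferent when 12p = 6p + 14(1−p), giving p = 7/10.

7/10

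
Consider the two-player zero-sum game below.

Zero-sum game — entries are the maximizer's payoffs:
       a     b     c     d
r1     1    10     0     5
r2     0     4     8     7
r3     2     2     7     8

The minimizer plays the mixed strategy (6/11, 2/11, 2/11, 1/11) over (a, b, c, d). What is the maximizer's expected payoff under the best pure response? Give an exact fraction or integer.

38/11

r1: (1)·(6/11) + (10)·(2/11) + (0)·(2/11) + (5)·(1/11) = 31/11.
r2: (0)·(6/11) + (4)·(2/11) + (8)·(2/11) + (7)·(1/11) = 31/11.
r3: (2)·(6/11) + (2)·(2/11) + (7)·(2/11) + (8)·(1/11) = 38/11.
The best pure response is r3 with expected payoff 38/11.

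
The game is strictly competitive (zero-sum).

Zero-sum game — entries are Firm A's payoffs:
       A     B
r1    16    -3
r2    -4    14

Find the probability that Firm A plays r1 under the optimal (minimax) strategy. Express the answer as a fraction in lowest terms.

Row minima are -3 and -4, so Firm A's maximin is -3; column maxima are 16 and 14, so Firm B's minimax is 14. These differ, so the equilibrium is in mixed strategies.
Let Firm A play r1 with probability p. Firm B is indifferent when 16p − 4(1−p) = −3p + 14(1−p), giving p = 18/37.

18/37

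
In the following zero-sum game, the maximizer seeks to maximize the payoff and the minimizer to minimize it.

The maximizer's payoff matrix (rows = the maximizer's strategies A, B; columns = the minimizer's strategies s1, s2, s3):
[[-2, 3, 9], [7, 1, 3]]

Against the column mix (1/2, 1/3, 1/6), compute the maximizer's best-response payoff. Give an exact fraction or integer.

A: (-2)·(1/2) + (3)·(1/3) + (9)·(1/6) = 3/2.
B: (7)·(1/2) + (1)·(1/3) + (3)·(1/6) = 13/3.
The best pure response is B with expected payoff 13/3.

13/3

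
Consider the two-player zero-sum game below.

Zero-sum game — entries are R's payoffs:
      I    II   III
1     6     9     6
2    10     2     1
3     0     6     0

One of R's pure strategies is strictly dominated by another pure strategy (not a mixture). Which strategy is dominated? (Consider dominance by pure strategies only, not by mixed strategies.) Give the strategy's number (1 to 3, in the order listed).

Compare 3 with 1: 6 > 0, 9 > 6, 6 > 0.
So 1 strictly dominates 3 for R; 3 is strictly dominated.

3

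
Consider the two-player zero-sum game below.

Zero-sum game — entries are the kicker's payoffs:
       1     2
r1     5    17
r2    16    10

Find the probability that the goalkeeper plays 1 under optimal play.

Row minima are 5 and 10, so the kicker's maximin is 10; column maxima are 16 and 17, so the goalkeeper's minimax is 16. These differ, so the equilibrium is in mixed strategies.
Let the goalkeeper play 1 with probability q. The kicker is indifferent when 5q + 17(1−q) = 16q + 10(1−q), giving q = 7/18.

7/18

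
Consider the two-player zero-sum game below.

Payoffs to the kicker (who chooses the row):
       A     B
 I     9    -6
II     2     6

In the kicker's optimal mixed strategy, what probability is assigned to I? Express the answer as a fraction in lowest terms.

4/19

Row minima are -6 and 2, so the kicker's maximin is 2; column maxima are 9 and 6, so the goalkeeper's minimax is 6. These differ, so the equilibrium is in mixed strategies.
Let the kicker play I with probability p. The goalkeeper is indifferent when 9p + 2(1−p) = −6p + 6(1−p), giving p = 4/19.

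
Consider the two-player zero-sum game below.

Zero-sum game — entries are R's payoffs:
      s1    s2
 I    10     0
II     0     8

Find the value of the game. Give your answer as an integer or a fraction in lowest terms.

Row minima are 0 and 0, so R's maximin is 0; column maxima are 10 and 8, so C's minimax is 8. These differ, so the equilibrium is in mixed strategies.
Let R play I with probability p. C is indifferent when 10p = 8(1−p), giving p = 4/9.
Let C play s1 with probability q. R is indifferent when 10q = 8(1−q), giving q = 4/9.
The value is 10·(4/9) + (0)·(5/9) = 40/9.

40/9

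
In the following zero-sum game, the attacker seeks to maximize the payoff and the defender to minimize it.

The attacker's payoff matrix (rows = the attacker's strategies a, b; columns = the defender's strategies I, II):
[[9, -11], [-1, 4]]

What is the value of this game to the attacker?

Row minima are -11 and -1, so the attacker's maximin is -1; column maxima are 9 and 4, so the defender's minimax is 4. These differ, so the equilibrium is in mixed strategies.
Let the attacker play a with probability p. The defender is indifferent when 9p − (1−p) = −11p + 4(1−p), giving p = 1/5.
Let the defender play I with probability q. The attacker is indifferent when 9q − 11(1−q) = −q + 4(1−q), giving q = 3/5.
The value is 9·(3/5) + (-11)·(2/5) = 1.

1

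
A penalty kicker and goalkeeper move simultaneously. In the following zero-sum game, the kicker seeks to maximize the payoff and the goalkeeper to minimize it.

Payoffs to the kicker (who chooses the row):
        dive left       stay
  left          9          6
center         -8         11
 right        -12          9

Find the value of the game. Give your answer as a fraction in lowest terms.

Row right is strictly dominated by row center, so the kicker never plays it.
The remaining 2×2 game on (left, center) × (dive left, stay) has no saddle point. Let the kicker play left with probability p; indifference gives 9p − 8(1−p) = 6p + 11(1−p), so p = 19/22.
Similarly the goalkeeper's optimal q on dive left is 5/22, and the value is 9·(5/22) + (6)·(17/22) = 147/22.

147/22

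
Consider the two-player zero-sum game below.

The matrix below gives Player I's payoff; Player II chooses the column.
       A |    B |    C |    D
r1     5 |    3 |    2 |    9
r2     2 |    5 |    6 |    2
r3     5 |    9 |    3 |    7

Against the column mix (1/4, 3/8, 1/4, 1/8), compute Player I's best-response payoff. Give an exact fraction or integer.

r1: (5)·(1/4) + (3)·(3/8) + (2)·(1/4) + (9)·(1/8) = 4.
r2: (2)·(1/4) + (5)·(3/8) + (6)·(1/4) + (2)·(1/8) = 33/8.
r3: (5)·(1/4) + (9)·(3/8) + (3)·(1/4) + (7)·(1/8) = 25/4.
The best pure response is r3 with expected payoff 25/4.

25/4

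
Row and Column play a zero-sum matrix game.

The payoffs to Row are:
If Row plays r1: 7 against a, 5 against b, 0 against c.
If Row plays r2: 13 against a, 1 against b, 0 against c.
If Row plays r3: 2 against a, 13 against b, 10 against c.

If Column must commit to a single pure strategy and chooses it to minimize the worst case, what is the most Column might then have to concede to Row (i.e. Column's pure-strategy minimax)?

The worst case (largest entry) in each column is a: 13, b: 13, c: 10.
The best (smallest) of these is 10.

10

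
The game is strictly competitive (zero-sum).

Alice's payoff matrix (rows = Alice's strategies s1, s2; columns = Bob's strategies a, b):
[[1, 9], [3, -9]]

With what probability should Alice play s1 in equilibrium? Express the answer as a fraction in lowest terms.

Row minima are 1 and -9, so Alice's maximin is 1; column maxima are 3 and 9, so Bob's minimax is 3. These differ, so the equilibrium is in mixed strategies.
Let Alice play s1 with probability p. Bob is indifferent when p + 3(1−p) = 9p − 9(1−p), giving p = 3/5.

3/5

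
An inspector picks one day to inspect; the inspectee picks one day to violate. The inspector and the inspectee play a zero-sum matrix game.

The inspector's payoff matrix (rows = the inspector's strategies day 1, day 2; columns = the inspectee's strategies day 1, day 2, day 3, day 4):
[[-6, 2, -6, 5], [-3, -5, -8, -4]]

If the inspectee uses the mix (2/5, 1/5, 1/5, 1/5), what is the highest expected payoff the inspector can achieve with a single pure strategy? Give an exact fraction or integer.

-11/5

day 1: (-6)·(2/5) + (2)·(1/5) + (-6)·(1/5) + (5)·(1/5) = -11/5.
day 2: (-3)·(2/5) + (-5)·(1/5) + (-8)·(1/5) + (-4)·(1/5) = -23/5.
The best pure response is day 1 with expected payoff -11/5.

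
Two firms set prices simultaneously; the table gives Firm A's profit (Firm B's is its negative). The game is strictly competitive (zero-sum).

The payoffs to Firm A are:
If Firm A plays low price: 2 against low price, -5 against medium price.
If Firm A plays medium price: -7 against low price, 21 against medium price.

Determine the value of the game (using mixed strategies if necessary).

Row minima are -5 and -7, so Firm A's maximin is -5; column maxima are 2 and 21, so Firm B's minimax is 2. These differ, so the equilibrium is in mixed strategies.
Let Firm A play low price with probability p. Firm B is indifferent when 2p − 7(1−p) = −5p + 21(1−p), giving p = 4/5.
Let Firm B play low price with probability q. Firm A is indifferent when 2q − 5(1−q) = −7q + 21(1−q), giving q = 26/35.
The value is 2·(26/35) + (-5)·(9/35) = 1/5.

1/5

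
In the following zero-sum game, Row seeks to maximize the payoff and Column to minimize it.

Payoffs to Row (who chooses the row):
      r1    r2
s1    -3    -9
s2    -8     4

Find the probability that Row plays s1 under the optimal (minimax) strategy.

Row minima are -9 and -8, so Row's maximin is -8; column maxima are -3 and 4, so Column's minimax is -3. These differ, so the equilibrium is in mixed strategies.
Let Row play s1 with probability p. Column is indifferent when −3p − 8(1−p) = −9p + 4(1−p), giving p = 2/3.

2/3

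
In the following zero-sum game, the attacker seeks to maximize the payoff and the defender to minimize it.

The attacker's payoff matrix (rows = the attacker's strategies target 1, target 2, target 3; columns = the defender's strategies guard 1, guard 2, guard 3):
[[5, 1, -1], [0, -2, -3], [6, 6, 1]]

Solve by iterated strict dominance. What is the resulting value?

Column guard 1 is strictly dominated by guard 3 for the defender (-1<5, -3<0, 1<6); eliminate guard 1.
Column guard 2 is strictly dominated by guard 3 for the defender (-1<1, -3<-2, 1<6); eliminate guard 2.
Row target 2 is strictly dominated by row target 1 (-1>-3); eliminate target 2.
Row target 1 is strictly dominated by row target 3 (1>-1); eliminate target 1.
Only (target 3, guard 3) remains, with payoff 1.

1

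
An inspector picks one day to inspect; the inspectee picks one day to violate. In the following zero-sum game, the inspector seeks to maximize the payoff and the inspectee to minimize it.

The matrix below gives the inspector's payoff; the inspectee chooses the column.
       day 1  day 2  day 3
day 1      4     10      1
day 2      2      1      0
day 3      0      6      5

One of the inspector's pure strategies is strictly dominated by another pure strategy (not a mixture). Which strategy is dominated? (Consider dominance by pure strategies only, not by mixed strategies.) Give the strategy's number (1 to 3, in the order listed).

Compare day 2 with day 1: 4 > 2, 10 > 1, 1 > 0.
So day 1 strictly dominates day 2 for the inspector; day 2 is strictly dominated.

2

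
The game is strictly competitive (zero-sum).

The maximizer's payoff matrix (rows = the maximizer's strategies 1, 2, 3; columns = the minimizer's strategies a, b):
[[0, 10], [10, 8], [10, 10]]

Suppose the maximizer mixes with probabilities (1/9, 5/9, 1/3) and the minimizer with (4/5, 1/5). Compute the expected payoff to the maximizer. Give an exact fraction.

80/9

Against (4/5, 1/5), each row's expected payoff is 1: 2; 2: 48/5; 3: 10.
Taking the (1/9, 5/9, 1/3)-weighted average: (1/9)·(2) + (5/9)·(48/5) + (1/3)·(10) = 80/9.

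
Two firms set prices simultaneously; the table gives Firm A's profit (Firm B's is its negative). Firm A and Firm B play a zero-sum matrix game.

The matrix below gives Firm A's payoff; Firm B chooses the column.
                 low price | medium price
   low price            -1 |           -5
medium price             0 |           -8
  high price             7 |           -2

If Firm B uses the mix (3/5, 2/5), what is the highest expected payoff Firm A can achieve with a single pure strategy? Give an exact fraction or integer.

low price: (-1)·(3/5) + (-5)·(2/5) = -13/5.
medium price: (0)·(3/5) + (-8)·(2/5) = -16/5.
high price: (7)·(3/5) + (-2)·(2/5) = 17/5.
The best pure response is high price with expected payoff 17/5.

17/5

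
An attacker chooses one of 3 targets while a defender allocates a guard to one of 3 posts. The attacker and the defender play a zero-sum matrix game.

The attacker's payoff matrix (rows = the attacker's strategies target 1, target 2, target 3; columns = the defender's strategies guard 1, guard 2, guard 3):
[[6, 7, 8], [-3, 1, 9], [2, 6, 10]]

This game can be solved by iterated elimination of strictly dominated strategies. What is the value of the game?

6

Row target 2 is strictly dominated by row target 3 (2>-3, 6>1, 10>9); eliminate target 2.
Column guard 2 is strictly dominated by guard 1 for the defender (6<7, 2<6); eliminate guard 2.
Column guard 3 is strictly dominated by guard 1 for the defender (6<8, 2<10); eliminate guard 3.
Row target 3 is strictly dominated by row target 1 (6>2); eliminate target 3.
Only (target 1, guard 1) remains, with payoff 6.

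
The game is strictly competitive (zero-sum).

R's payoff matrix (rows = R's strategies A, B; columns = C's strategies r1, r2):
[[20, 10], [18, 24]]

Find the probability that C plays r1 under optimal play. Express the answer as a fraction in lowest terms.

7/8

Row minima are 10 and 18, so R's maximin is 18; column maxima are 20 and 24, so C's minimax is 20. These differ, so the equilibrium is in mixed strategies.
Let C play r1 with probability q. R is indifferent when 20q + 10(1−q) = 18q + 24(1−q), giving q = 7/8.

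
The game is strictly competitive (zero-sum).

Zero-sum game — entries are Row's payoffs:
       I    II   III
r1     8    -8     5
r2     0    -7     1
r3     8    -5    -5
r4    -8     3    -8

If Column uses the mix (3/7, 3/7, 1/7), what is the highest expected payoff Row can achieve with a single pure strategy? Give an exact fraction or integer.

5/7

r1: (8)·(3/7) + (-8)·(3/7) + (5)·(1/7) = 5/7.
r2: (0)·(3/7) + (-7)·(3/7) + (1)·(1/7) = -20/7.
r3: (8)·(3/7) + (-5)·(3/7) + (-5)·(1/7) = 4/7.
r4: (-8)·(3/7) + (3)·(3/7) + (-8)·(1/7) = -23/7.
The best pure response is r1 with expected payoff 5/7.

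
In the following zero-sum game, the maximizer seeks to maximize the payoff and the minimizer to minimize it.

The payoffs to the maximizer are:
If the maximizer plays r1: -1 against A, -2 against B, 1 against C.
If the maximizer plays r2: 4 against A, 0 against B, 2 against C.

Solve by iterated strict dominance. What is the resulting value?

Row r1 is strictly dominated by row r2 (4>-1, 0>-2, 2>1); eliminate r1.
Column C is strictly dominated by B for the minimizer (0<2); eliminate C.
Column A is strictly dominated by B for the minimizer (0<4); eliminate A.
Only (r2, B) remains, with payoff 0.

0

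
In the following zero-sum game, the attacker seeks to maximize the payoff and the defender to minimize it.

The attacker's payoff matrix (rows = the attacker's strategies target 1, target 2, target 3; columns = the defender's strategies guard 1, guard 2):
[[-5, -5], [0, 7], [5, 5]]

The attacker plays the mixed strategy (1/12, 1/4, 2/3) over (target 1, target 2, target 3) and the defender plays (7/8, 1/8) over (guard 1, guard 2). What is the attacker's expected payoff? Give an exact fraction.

301/96

Against (7/8, 1/8), each row's expected payoff is target 1: -5; target 2: 7/8; target 3: 5.
Taking the (1/12, 1/4, 2/3)-weighted average: (1/12)·(-5) + (1/4)·(7/8) + (2/3)·(5) = 301/96.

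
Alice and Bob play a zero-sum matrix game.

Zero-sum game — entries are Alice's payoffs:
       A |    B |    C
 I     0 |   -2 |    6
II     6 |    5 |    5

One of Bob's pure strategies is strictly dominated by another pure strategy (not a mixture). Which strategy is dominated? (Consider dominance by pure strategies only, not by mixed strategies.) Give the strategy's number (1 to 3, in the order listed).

1

Bob prefers columns that give Alice less. Compare A with B: -2 < 0, 5 < 6.
So B strictly dominates A for Bob; A is strictly dominated.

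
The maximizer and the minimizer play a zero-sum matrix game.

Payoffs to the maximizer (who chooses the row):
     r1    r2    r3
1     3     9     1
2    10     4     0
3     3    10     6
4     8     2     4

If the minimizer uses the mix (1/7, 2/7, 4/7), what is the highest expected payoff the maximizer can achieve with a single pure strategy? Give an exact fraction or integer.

47/7

1: (3)·(1/7) + (9)·(2/7) + (1)·(4/7) = 25/7.
2: (10)·(1/7) + (4)·(2/7) + (0)·(4/7) = 18/7.
3: (3)·(1/7) + (10)·(2/7) + (6)·(4/7) = 47/7.
4: (8)·(1/7) + (2)·(2/7) + (4)·(4/7) = 4.
The best pure response is 3 with expected payoff 47/7.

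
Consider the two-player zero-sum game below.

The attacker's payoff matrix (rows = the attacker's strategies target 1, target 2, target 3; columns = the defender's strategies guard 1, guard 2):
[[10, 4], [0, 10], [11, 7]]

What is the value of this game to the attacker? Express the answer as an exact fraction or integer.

55/7

Row target 1 is strictly dominated by row target 3, so the attacker never plays it.
The remaining 2×2 game on (target 2, target 3) × (guard 1, guard 2) has no saddle point. Let the attacker play target 2 with probability p; indifference gives 11(1−p) = 10p + 7(1−p), so p = 2/7.
Similarly the defender's optimal q on guard 1 is 3/14, and the value is 0·(3/14) + (10)·(11/14) = 55/7.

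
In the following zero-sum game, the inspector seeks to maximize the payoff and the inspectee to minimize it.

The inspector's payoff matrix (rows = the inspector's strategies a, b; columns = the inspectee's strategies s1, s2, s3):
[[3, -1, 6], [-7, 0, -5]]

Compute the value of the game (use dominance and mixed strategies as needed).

Column s3 is strictly dominated by s1 for the inspectee (it gives the inspector more in every row).
The remaining 2×2 game on (a, b) × (s1, s2) has no saddle point. Let the inspector play a with probability p; indifference gives 3p − 7(1−p) = −p, so p = 7/11.
Similarly the inspectee's optimal q on s1 is 1/11, and the value is 3·(1/11) + (-1)·(10/11) = -7/11.

-7/11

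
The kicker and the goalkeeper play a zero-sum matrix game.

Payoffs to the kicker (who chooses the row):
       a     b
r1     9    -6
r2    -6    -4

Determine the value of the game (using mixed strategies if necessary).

-72/17

Row minima are -6 and -6, so the kicker's maximin is -6; column maxima are 9 and -4, so the goalkeeper's minimax is -4. These differ, so the equilibrium is in mixed strategies.
Let the kicker play r1 with probability p. The goalkeeper is indifferent when 9p − 6(1−p) = −6p − 4(1−p), giving p = 2/17.
Let the goalkeeper play a with probability q. The kicker is indifferent when 9q − 6(1−q) = −6q − 4(1−q), giving q = 2/17.
The value is 9·(2/17) + (-6)·(15/17) = -72/17.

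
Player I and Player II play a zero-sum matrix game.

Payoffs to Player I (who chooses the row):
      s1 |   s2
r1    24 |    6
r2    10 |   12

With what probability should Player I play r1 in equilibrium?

Row minima are 6 and 10, so Player I's maximin is 10; column maxima are 24 and 12, so Player II's minimax is 12. These differ, so the equilibrium is in mixed strategies.
Let Player I play r1 with probability p. Player II is indifferent when 24p + 10(1−p) = 6p + 12(1−p), giving p = 1/10.

1/10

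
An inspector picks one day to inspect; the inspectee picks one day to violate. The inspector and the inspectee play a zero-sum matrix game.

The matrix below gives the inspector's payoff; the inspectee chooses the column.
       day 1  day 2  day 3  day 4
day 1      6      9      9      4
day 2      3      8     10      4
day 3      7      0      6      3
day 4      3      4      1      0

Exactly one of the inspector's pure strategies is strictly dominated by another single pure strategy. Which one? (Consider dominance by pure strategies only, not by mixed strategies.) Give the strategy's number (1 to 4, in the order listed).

Compare day 4 with day 1: 6 > 3, 9 > 4, 9 > 1, 4 > 0.
So day 1 strictly dominates day 4 for the inspector; day 4 is strictly dominated.

4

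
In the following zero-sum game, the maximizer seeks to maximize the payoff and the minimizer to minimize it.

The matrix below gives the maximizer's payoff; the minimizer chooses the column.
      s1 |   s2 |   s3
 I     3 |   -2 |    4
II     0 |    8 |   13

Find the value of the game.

24/13

Column s3 is strictly dominated by s2 for the minimizer (it gives the maximizer more in every row).
The remaining 2×2 game on (I, II) × (s1, s2) has no saddle point. Let the maximizer play I with probability p; indifference gives 3p = −2p + 8(1−p), so p = 8/13.
Similarly the minimizer's optimal q on s1 is 10/13, and the value is 3·(10/13) + (-2)·(3/13) = 24/13.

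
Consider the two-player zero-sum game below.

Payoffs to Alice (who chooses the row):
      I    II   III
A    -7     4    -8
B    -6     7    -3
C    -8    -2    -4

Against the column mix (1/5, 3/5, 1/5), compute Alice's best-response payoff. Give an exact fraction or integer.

A: (-7)·(1/5) + (4)·(3/5) + (-8)·(1/5) = -3/5.
B: (-6)·(1/5) + (7)·(3/5) + (-3)·(1/5) = 12/5.
C: (-8)·(1/5) + (-2)·(3/5) + (-4)·(1/5) = -18/5.
The best pure response is B with expected payoff 12/5.

12/5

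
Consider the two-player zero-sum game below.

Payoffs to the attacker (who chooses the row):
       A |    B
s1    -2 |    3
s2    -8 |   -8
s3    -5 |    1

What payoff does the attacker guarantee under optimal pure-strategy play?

-2

Row minima: -2, -8, -5 → the attacker's maximin is -2.
Column maxima: -2, 3 → the defender's minimax is -2.
They coincide at (s1, A), so the value is -2.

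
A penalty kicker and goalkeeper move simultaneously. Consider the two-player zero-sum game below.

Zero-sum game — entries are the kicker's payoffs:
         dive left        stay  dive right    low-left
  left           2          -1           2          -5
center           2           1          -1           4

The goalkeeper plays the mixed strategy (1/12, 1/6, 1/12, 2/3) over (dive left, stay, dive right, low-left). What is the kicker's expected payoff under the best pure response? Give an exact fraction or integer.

35/12

left: (2)·(1/12) + (-1)·(1/6) + (2)·(1/12) + (-5)·(2/3) = -19/6.
center: (2)·(1/12) + (1)·(1/6) + (-1)·(1/12) + (4)·(2/3) = 35/12.
The best pure response is center with expected payoff 35/12.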